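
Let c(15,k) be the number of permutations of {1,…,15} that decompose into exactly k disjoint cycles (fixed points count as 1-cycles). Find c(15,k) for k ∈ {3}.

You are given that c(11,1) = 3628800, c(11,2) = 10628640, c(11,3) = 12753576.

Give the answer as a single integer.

392156797824

row 12: T[12][1]=11·3628800+0=39916800  T[12][2]=11·10628640+3628800=120543840  T[12][3]=11·12753576+10628640=150917976
row 13: T[13][1]=12·39916800+0=479001600  T[13][2]=12·120543840+39916800=1486442880  T[13][3]=12·150917976+120543840=1931559552
row 14: T[14][2]=13·1486442880+479001600=19802759040  T[14][3]=13·1931559552+1486442880=26596717056
row 15: T[15][3]=14·26596717056+19802759040=392156797824
Read c(15,3) = 392156797824.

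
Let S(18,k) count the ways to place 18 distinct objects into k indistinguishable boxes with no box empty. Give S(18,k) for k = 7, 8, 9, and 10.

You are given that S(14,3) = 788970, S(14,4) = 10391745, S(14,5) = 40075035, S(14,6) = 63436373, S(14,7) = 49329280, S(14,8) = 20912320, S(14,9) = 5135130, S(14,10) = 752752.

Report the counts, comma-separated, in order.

@15  (15,4):10391745·4+788970→42355950, (15,5):40075035·5+10391745→210766920, (15,6):63436373·6+40075035→420693273, (15,7):49329280·7+63436373→408741333, (15,8):20912320·8+49329280→216627840, (15,9):5135130·9+20912320→67128490, (15,10):752752·10+5135130→12662650
@16  (16,5):210766920·5+42355950→1096190550, (16,6):420693273·6+210766920→2734926558, (16,7):408741333·7+420693273→3281882604, (16,8):216627840·8+408741333→2141764053, (16,9):67128490·9+216627840→820784250, (16,10):12662650·10+67128490→193754990
@17  (17,6):2734926558·6+1096190550→17505749898, (17,7):3281882604·7+2734926558→25708104786, (17,8):2141764053·8+3281882604→20415995028, (17,9):820784250·9+2141764053→9528822303, (17,10):193754990·10+820784250→2758334150
@18  (18,7):25708104786·7+17505749898→197462483400, (18,8):20415995028·8+25708104786→189036065010, (18,9):9528822303·9+20415995028→106175395755, (18,10):2758334150·10+9528822303→37112163803
Read S(18,7) = 197462483400, S(18,8) = 189036065010, S(18,9) = 106175395755, S(18,10) = 37112163803.

197462483400, 189036065010, 106175395755, 37112163803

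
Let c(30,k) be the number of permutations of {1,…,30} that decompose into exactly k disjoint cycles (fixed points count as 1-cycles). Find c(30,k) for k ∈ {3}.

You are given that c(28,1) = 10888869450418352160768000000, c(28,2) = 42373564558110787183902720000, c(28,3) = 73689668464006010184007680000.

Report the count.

62262192842035613491057459200000

@29  (29,2):42373564558110787183902720000·28+10888869450418352160768000000→1197348677077520393310044160000, (29,3):73689668464006010184007680000·28+42373564558110787183902720000→2105684281550279072336117760000
@30  (30,3):2105684281550279072336117760000·29+1197348677077520393310044160000→62262192842035613491057459200000
Read c(30,3) = 62262192842035613491057459200000.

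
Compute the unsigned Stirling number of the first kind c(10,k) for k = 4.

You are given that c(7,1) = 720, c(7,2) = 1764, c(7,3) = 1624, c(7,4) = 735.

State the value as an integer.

r8: T_8,2=7×1764+720=13068; T_8,3=7×1624+1764=13132; T_8,4=7×735+1624=6769
r9: T_9,3=8×13132+13068=118124; T_9,4=8×6769+13132=67284
r10: T_10,4=9×67284+118124=723680
Read c(10,4) = 723680.

723680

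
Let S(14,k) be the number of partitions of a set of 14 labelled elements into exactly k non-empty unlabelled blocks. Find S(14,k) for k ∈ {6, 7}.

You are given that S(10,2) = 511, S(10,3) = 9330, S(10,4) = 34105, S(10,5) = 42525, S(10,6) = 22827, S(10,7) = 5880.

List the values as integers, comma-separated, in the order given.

63436373, 49329280

@11  (11,3):9330·3+511→28501, (11,4):34105·4+9330→145750, (11,5):42525·5+34105→246730, (11,6):22827·6+42525→179487, (11,7):5880·7+22827→63987
@12  (12,4):145750·4+28501→611501, (12,5):246730·5+145750→1379400, (12,6):179487·6+246730→1323652, (12,7):63987·7+179487→627396
@13  (13,5):1379400·5+611501→7508501, (13,6):1323652·6+1379400→9321312, (13,7):627396·7+1323652→5715424
@14  (14,6):9321312·6+7508501→63436373, (14,7):5715424·7+9321312→49329280
Read S(14,6) = 63436373, S(14,7) = 49329280.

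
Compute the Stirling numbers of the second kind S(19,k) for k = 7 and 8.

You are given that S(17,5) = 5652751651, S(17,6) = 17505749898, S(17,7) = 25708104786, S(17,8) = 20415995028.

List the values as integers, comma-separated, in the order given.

1492924634839, 1709751003480

[18] T[18,6]:6*17505749898+5652751651=110687251039 · T[18,7]:7*25708104786+17505749898=197462483400 · T[18,8]:8*20415995028+25708104786=189036065010
[19] T[19,7]:7*197462483400+110687251039=1492924634839 · T[19,8]:8*189036065010+197462483400=1709751003480
Read S(19,7) = 1492924634839, S(19,8) = 1709751003480.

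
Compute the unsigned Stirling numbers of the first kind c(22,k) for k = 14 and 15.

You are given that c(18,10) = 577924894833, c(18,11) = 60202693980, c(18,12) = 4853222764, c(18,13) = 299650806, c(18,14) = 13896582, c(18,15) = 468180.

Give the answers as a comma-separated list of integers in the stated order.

27188611869881, 1599718388730

r19: T_19,11=18×60202693980+577924894833=1661573386473; T_19,12=18×4853222764+60202693980=147560703732; T_19,13=18×299650806+4853222764=10246937272; T_19,14=18×13896582+299650806=549789282; T_19,15=18×468180+13896582=22323822
r20: T_20,12=19×147560703732+1661573386473=4465226757381; T_20,13=19×10246937272+147560703732=342252511900; T_20,14=19×549789282+10246937272=20692933630; T_20,15=19×22323822+549789282=973941900
r21: T_21,13=20×342252511900+4465226757381=11310276995381; T_21,14=20×20692933630+342252511900=756111184500; T_21,15=20×973941900+20692933630=40171771630
r22: T_22,14=21×756111184500+11310276995381=27188611869881; T_22,15=21×40171771630+756111184500=1599718388730
Read c(22,14) = 27188611869881, c(22,15) = 1599718388730.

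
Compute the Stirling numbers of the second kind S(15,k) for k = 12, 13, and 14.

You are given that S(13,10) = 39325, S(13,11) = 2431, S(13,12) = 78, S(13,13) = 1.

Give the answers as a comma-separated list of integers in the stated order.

106470, 4550, 105

[14] T[14,11]:11*2431+39325=66066 · T[14,12]:12*78+2431=3367 · T[14,13]:13*1+78=91 · T[14,14]:14*0+1=1
[15] T[15,12]:12*3367+66066=106470 · T[15,13]:13*91+3367=4550 · T[15,14]:14*1+91=105
Read S(15,12) = 106470, S(15,13) = 4550, S(15,14) = 105.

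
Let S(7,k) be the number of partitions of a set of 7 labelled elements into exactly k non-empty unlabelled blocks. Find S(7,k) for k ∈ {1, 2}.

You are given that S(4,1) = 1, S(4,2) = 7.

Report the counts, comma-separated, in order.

@5  (5,1):1·1+0→1, (5,2):7·2+1→15
@6  (6,1):1·1+0→1, (6,2):15·2+1→31
@7  (7,1):1·1+0→1, (7,2):31·2+1→63
Read S(7,1) = 1, S(7,2) = 63.

1, 63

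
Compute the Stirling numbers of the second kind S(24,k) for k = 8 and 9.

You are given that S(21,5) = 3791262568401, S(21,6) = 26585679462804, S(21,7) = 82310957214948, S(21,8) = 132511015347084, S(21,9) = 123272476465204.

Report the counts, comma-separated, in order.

82318282158320505, 120622574326072500

@22  (22,6):26585679462804·6+3791262568401→163305339345225, (22,7):82310957214948·7+26585679462804→602762379967440, (22,8):132511015347084·8+82310957214948→1142399079991620, (22,9):123272476465204·9+132511015347084→1241963303533920
@23  (23,7):602762379967440·7+163305339345225→4382641999117305, (23,8):1142399079991620·8+602762379967440→9741955019900400, (23,9):1241963303533920·9+1142399079991620→12320068811796900
@24  (24,8):9741955019900400·8+4382641999117305→82318282158320505, (24,9):12320068811796900·9+9741955019900400→120622574326072500
Read S(24,8) = 82318282158320505, S(24,9) = 120622574326072500.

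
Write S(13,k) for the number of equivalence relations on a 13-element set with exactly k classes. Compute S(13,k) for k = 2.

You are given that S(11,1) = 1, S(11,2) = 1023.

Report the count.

4095

[12] T[12,1]:1*1+0=1 · T[12,2]:2*1023+1=2047
[13] T[13,2]:2*2047+1=4095
Read S(13,2) = 4095.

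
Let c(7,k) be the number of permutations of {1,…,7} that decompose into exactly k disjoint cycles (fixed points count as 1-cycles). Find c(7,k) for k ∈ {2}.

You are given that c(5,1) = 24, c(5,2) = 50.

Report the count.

1764

row 6: T[6][1]=5·24+0=120  T[6][2]=5·50+24=274
row 7: T[7][2]=6·274+120=1764
Read c(7,2) = 1764.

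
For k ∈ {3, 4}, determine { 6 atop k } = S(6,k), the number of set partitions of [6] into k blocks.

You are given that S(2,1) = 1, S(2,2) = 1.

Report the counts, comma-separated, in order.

90, 65

i=3: T(3,1)=0+1·1=1 | T(3,2)=1+2·1=3 | T(3,3)=1+3·0=1
i=4: T(4,1)=0+1·1=1 | T(4,2)=1+2·3=7 | T(4,3)=3+3·1=6 | T(4,4)=1+4·0=1
i=5: T(5,2)=1+2·7=15 | T(5,3)=7+3·6=25 | T(5,4)=6+4·1=10
i=6: T(6,3)=15+3·25=90 | T(6,4)=25+4·10=65
Read S(6,3) = 90, S(6,4) = 65.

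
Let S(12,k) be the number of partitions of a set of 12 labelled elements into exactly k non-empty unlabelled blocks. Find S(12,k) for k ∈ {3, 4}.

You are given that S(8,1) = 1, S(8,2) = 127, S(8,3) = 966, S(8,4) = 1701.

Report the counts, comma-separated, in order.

row 9: T[9][1]=1·1+0=1  T[9][2]=2·127+1=255  T[9][3]=3·966+127=3025  T[9][4]=4·1701+966=7770
row 10: T[10][1]=1·1+0=1  T[10][2]=2·255+1=511  T[10][3]=3·3025+255=9330  T[10][4]=4·7770+3025=34105
row 11: T[11][2]=2·511+1=1023  T[11][3]=3·9330+511=28501  T[11][4]=4·34105+9330=145750
row 12: T[12][3]=3·28501+1023=86526  T[12][4]=4·145750+28501=611501
Read S(12,3) = 86526, S(12,4) = 611501.

86526, 611501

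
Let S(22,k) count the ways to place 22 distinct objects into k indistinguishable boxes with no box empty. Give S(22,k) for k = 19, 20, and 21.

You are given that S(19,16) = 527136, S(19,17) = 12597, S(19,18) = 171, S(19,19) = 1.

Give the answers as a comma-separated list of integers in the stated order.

1389850, 23485, 231

[20] T[20,17]:17*12597+527136=741285 · T[20,18]:18*171+12597=15675 · T[20,19]:19*1+171=190 · T[20,20]:20*0+1=1
[21] T[21,18]:18*15675+741285=1023435 · T[21,19]:19*190+15675=19285 · T[21,20]:20*1+190=210 · T[21,21]:21*0+1=1
[22] T[22,19]:19*19285+1023435=1389850 · T[22,20]:20*210+19285=23485 · T[22,21]:21*1+210=231
Read S(22,19) = 1389850, S(22,20) = 23485, S(22,21) = 231.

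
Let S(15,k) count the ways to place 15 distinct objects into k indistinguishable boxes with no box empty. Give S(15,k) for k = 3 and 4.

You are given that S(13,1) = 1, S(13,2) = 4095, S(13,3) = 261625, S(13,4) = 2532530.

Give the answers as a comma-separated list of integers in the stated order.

r14: T_14,2=2×4095+1=8191; T_14,3=3×261625+4095=788970; T_14,4=4×2532530+261625=10391745
r15: T_15,3=3×788970+8191=2375101; T_15,4=4×10391745+788970=42355950
Read S(15,3) = 2375101, S(15,4) = 42355950.

2375101, 42355950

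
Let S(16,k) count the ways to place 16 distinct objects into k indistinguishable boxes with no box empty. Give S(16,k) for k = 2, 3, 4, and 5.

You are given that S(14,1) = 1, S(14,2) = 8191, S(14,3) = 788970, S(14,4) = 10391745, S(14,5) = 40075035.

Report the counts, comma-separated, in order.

32767, 7141686, 171798901, 1096190550

r15: T_15,1=1×1+0=1; T_15,2=2×8191+1=16383; T_15,3=3×788970+8191=2375101; T_15,4=4×10391745+788970=42355950; T_15,5=5×40075035+10391745=210766920
r16: T_16,2=2×16383+1=32767; T_16,3=3×2375101+16383=7141686; T_16,4=4×42355950+2375101=171798901; T_16,5=5×210766920+42355950=1096190550
Read S(16,2) = 32767, S(16,3) = 7141686, S(16,4) = 171798901, S(16,5) = 1096190550.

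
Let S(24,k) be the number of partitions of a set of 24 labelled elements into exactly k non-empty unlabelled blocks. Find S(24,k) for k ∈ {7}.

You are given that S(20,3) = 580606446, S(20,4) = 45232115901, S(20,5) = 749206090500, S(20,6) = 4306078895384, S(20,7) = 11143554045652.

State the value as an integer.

31677463851804540

row 21: T[21][4]=4·45232115901+580606446=181509070050  T[21][5]=5·749206090500+45232115901=3791262568401  T[21][6]=6·4306078895384+749206090500=26585679462804  T[21][7]=7·11143554045652+4306078895384=82310957214948
row 22: T[22][5]=5·3791262568401+181509070050=19137821912055  T[22][6]=6·26585679462804+3791262568401=163305339345225  T[22][7]=7·82310957214948+26585679462804=602762379967440
row 23: T[23][6]=6·163305339345225+19137821912055=998969857983405  T[23][7]=7·602762379967440+163305339345225=4382641999117305
row 24: T[24][7]=7·4382641999117305+998969857983405=31677463851804540
Read S(24,7) = 31677463851804540.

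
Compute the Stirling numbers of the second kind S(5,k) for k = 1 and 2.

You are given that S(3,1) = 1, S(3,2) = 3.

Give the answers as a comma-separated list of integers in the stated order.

1, 15

[4] T[4,1]:1*1+0=1 · T[4,2]:2*3+1=7
[5] T[5,1]:1*1+0=1 · T[5,2]:2*7+1=15
Read S(5,1) = 1, S(5,2) = 15.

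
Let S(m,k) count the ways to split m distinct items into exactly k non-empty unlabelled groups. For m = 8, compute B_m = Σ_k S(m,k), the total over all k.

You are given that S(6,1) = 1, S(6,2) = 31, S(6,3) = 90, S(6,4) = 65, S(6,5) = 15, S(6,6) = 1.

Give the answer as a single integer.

4140

row 7: T[7][1]=1·1+0=1  T[7][2]=2·31+1=63  T[7][3]=3·90+31=301  T[7][4]=4·65+90=350  T[7][5]=5·15+65=140  T[7][6]=6·1+15=21  T[7][7]=7·0+1=1
row 8: T[8][1]=1·1+0=1  T[8][2]=2·63+1=127  T[8][3]=3·301+63=966  T[8][4]=4·350+301=1701  T[8][5]=5·140+350=1050  T[8][6]=6·21+140=266  T[8][7]=7·1+21=28  T[8][8]=8·0+1=1
B_8 = ΣS(8,k) = 1+127+966+1701+1050+266+28+1 = 4140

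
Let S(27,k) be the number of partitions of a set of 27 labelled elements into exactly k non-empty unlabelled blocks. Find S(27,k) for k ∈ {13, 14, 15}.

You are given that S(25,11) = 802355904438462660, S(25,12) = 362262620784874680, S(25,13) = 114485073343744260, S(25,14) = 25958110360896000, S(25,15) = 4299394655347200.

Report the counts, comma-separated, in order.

29206898819153109600, 8541149231801585700, 1834634071262848260

r26: T_26,12=12×362262620784874680+802355904438462660=5149507353856958820; T_26,13=13×114485073343744260+362262620784874680=1850568574253550060; T_26,14=14×25958110360896000+114485073343744260=477898618396288260; T_26,15=15×4299394655347200+25958110360896000=90449030191104000
r27: T_27,13=13×1850568574253550060+5149507353856958820=29206898819153109600; T_27,14=14×477898618396288260+1850568574253550060=8541149231801585700; T_27,15=15×90449030191104000+477898618396288260=1834634071262848260
Read S(27,13) = 29206898819153109600, S(27,14) = 8541149231801585700, S(27,15) = 1834634071262848260.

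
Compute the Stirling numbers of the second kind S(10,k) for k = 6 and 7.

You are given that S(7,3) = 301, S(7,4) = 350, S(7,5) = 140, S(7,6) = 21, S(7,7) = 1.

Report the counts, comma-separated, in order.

22827, 5880

@8  (8,4):350·4+301→1701, (8,5):140·5+350→1050, (8,6):21·6+140→266, (8,7):1·7+21→28
@9  (9,5):1050·5+1701→6951, (9,6):266·6+1050→2646, (9,7):28·7+266→462
@10  (10,6):2646·6+6951→22827, (10,7):462·7+2646→5880
Read S(10,6) = 22827, S(10,7) = 5880.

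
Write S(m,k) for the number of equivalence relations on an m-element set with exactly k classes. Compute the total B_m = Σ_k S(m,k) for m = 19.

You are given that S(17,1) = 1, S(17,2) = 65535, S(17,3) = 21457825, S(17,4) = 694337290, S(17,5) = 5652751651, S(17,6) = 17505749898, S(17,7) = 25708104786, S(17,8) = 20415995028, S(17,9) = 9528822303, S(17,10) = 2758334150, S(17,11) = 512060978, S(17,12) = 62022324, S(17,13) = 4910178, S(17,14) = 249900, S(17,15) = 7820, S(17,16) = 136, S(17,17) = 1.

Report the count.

@18  (18,1):1·1+0→1, (18,2):65535·2+1→131071, (18,3):21457825·3+65535→64439010, (18,4):694337290·4+21457825→2798806985, (18,5):5652751651·5+694337290→28958095545, (18,6):17505749898·6+5652751651→110687251039, (18,7):25708104786·7+17505749898→197462483400, (18,8):20415995028·8+25708104786→189036065010, (18,9):9528822303·9+20415995028→106175395755, (18,10):2758334150·10+9528822303→37112163803, (18,11):512060978·11+2758334150→8391004908, (18,12):62022324·12+512060978→1256328866, (18,13):4910178·13+62022324→125854638, (18,14):249900·14+4910178→8408778, (18,15):7820·15+249900→367200, (18,16):136·16+7820→9996, (18,17):1·17+136→153, (18,18):0·18+1→1
@19  (19,1):1·1+0→1, (19,2):131071·2+1→262143, (19,3):64439010·3+131071→193448101, (19,4):2798806985·4+64439010→11259666950, (19,5):28958095545·5+2798806985→147589284710, (19,6):110687251039·6+28958095545→693081601779, (19,7):197462483400·7+110687251039→1492924634839, (19,8):189036065010·8+197462483400→1709751003480, (19,9):106175395755·9+189036065010→1144614626805, (19,10):37112163803·10+106175395755→477297033785, (19,11):8391004908·11+37112163803→129413217791, (19,12):1256328866·12+8391004908→23466951300, (19,13):125854638·13+1256328866→2892439160, (19,14):8408778·14+125854638→243577530, (19,15):367200·15+8408778→13916778, (19,16):9996·16+367200→527136, (19,17):153·17+9996→12597, (19,18):1·18+153→171, (19,19):0·19+1→1
B_19 = ΣS(19,k) = 1+262143+193448101+11259666950+147589284710+693081601779+1492924634839+1709751003480+1144614626805+477297033785+129413217791+23466951300+2892439160+243577530+13916778+527136+12597+171+1 = 5832742205057

5832742205057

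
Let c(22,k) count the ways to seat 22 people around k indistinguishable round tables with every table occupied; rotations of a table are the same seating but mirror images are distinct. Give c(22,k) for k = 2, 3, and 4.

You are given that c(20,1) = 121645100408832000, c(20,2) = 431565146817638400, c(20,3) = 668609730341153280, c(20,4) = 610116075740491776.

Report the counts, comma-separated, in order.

186244810780170240000, 298631902863216384000, 284093315901811468800

[21] T[21,1]:20*121645100408832000+0=2432902008176640000 · T[21,2]:20*431565146817638400+121645100408832000=8752948036761600000 · T[21,3]:20*668609730341153280+431565146817638400=13803759753640704000 · T[21,4]:20*610116075740491776+668609730341153280=12870931245150988800
[22] T[22,2]:21*8752948036761600000+2432902008176640000=186244810780170240000 · T[22,3]:21*13803759753640704000+8752948036761600000=298631902863216384000 · T[22,4]:21*12870931245150988800+13803759753640704000=284093315901811468800
Read c(22,2) = 186244810780170240000, c(22,3) = 298631902863216384000, c(22,4) = 284093315901811468800.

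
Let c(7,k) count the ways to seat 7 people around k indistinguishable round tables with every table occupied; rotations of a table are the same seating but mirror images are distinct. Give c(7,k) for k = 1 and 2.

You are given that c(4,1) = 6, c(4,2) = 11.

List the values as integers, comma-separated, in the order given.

720, 1764

[5] T[5,1]:4*6+0=24 · T[5,2]:4*11+6=50
[6] T[6,1]:5*24+0=120 · T[6,2]:5*50+24=274
[7] T[7,1]:6*120+0=720 · T[7,2]:6*274+120=1764
Read c(7,1) = 720, c(7,2) = 1764.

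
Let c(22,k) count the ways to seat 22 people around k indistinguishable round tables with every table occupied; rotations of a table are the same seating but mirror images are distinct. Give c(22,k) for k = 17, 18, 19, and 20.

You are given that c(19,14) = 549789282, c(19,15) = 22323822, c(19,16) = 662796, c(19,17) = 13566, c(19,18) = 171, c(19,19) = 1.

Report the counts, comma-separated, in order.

[20] T[20,15]:19*22323822+549789282=973941900 · T[20,16]:19*662796+22323822=34916946 · T[20,17]:19*13566+662796=920550 · T[20,18]:19*171+13566=16815 · T[20,19]:19*1+171=190 · T[20,20]:19*0+1=1
[21] T[21,16]:20*34916946+973941900=1672280820 · T[21,17]:20*920550+34916946=53327946 · T[21,18]:20*16815+920550=1256850 · T[21,19]:20*190+16815=20615 · T[21,20]:20*1+190=210
[22] T[22,17]:21*53327946+1672280820=2792167686 · T[22,18]:21*1256850+53327946=79721796 · T[22,19]:21*20615+1256850=1689765 · T[22,20]:21*210+20615=25025
Read c(22,17) = 2792167686, c(22,18) = 79721796, c(22,19) = 1689765, c(22,20) = 25025.

2792167686, 79721796, 1689765, 25025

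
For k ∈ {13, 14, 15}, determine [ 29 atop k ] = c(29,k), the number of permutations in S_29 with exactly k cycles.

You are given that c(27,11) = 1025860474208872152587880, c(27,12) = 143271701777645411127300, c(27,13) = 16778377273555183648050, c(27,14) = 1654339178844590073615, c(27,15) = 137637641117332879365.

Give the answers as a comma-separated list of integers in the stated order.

21590257290787088602515180, 2316762871029690607422990, 211821088794711294496815

i=28: T(28,12)=1025860474208872152587880+27·143271701777645411127300=4894196422205298253024980 | T(28,13)=143271701777645411127300+27·16778377273555183648050=596287888163635369624650 | T(28,14)=16778377273555183648050+27·1654339178844590073615=61445535102359115635655 | T(28,15)=1654339178844590073615+27·137637641117332879365=5370555489012577816470
i=29: T(29,13)=4894196422205298253024980+28·596287888163635369624650=21590257290787088602515180 | T(29,14)=596287888163635369624650+28·61445535102359115635655=2316762871029690607422990 | T(29,15)=61445535102359115635655+28·5370555489012577816470=211821088794711294496815
Read c(29,13) = 21590257290787088602515180, c(29,14) = 2316762871029690607422990, c(29,15) = 211821088794711294496815.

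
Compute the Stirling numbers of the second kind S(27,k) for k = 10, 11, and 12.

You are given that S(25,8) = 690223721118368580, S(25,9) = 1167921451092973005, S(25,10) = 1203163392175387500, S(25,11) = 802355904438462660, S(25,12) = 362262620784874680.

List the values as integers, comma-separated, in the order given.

r26: T_26,9=9×1167921451092973005+690223721118368580=11201516780955125625; T_26,10=10×1203163392175387500+1167921451092973005=13199555372846848005; T_26,11=11×802355904438462660+1203163392175387500=10029078340998476760; T_26,12=12×362262620784874680+802355904438462660=5149507353856958820
r27: T_27,10=10×13199555372846848005+11201516780955125625=143197070509423605675; T_27,11=11×10029078340998476760+13199555372846848005=123519417123830092365; T_27,12=12×5149507353856958820+10029078340998476760=71823166587281982600
Read S(27,10) = 143197070509423605675, S(27,11) = 123519417123830092365, S(27,12) = 71823166587281982600.

143197070509423605675, 123519417123830092365, 71823166587281982600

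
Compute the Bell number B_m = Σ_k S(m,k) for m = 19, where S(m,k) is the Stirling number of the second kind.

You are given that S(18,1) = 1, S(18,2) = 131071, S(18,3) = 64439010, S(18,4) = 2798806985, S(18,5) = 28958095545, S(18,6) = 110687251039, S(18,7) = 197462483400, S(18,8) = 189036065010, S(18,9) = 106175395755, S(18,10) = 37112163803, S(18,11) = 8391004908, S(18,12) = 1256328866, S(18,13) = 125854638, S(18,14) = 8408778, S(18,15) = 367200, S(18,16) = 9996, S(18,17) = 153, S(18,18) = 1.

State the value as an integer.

row 19: T[19][1]=1·1+0=1  T[19][2]=2·131071+1=262143  T[19][3]=3·64439010+131071=193448101  T[19][4]=4·2798806985+64439010=11259666950  T[19][5]=5·28958095545+2798806985=147589284710  T[19][6]=6·110687251039+28958095545=693081601779  T[19][7]=7·197462483400+110687251039=1492924634839  T[19][8]=8·189036065010+197462483400=1709751003480  T[19][9]=9·106175395755+189036065010=1144614626805  T[19][10]=10·37112163803+106175395755=477297033785  T[19][11]=11·8391004908+37112163803=129413217791  T[19][12]=12·1256328866+8391004908=23466951300  T[19][13]=13·125854638+1256328866=2892439160  T[19][14]=14·8408778+125854638=243577530  T[19][15]=15·367200+8408778=13916778  T[19][16]=16·9996+367200=527136  T[19][17]=17·153+9996=12597  T[19][18]=18·1+153=171  T[19][19]=19·0+1=1
B_19 = ΣS(19,k) = 1+262143+193448101+11259666950+147589284710+693081601779+1492924634839+1709751003480+1144614626805+477297033785+129413217791+23466951300+2892439160+243577530+13916778+527136+12597+171+1 = 5832742205057

5832742205057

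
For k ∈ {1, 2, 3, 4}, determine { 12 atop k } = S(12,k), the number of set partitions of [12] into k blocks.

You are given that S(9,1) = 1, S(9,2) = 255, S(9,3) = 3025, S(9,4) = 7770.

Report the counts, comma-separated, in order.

1, 2047, 86526, 611501

@10  (10,1):1·1+0→1, (10,2):255·2+1→511, (10,3):3025·3+255→9330, (10,4):7770·4+3025→34105
@11  (11,1):1·1+0→1, (11,2):511·2+1→1023, (11,3):9330·3+511→28501, (11,4):34105·4+9330→145750
@12  (12,1):1·1+0→1, (12,2):1023·2+1→2047, (12,3):28501·3+1023→86526, (12,4):145750·4+28501→611501
Read S(12,1) = 1, S(12,2) = 2047, S(12,3) = 86526, S(12,4) = 611501.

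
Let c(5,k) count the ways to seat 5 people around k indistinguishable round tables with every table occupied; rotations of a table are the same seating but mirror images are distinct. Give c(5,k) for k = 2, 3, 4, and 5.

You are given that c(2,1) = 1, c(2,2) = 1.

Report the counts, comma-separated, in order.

50, 35, 10, 1

i=3: T(3,1)=0+2·1=2 | T(3,2)=1+2·1=3 | T(3,3)=1+2·0=1
i=4: T(4,1)=0+3·2=6 | T(4,2)=2+3·3=11 | T(4,3)=3+3·1=6 | T(4,4)=1+3·0=1
i=5: T(5,2)=6+4·11=50 | T(5,3)=11+4·6=35 | T(5,4)=6+4·1=10 | T(5,5)=1+4·0=1
Read c(5,2) = 50, c(5,3) = 35, c(5,4) = 10, c(5,5) = 1.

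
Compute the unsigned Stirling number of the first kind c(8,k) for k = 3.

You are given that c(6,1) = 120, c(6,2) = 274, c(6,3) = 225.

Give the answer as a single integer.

13132

row 7: T[7][2]=6·274+120=1764  T[7][3]=6·225+274=1624
row 8: T[8][3]=7·1624+1764=13132
Read c(8,3) = 13132.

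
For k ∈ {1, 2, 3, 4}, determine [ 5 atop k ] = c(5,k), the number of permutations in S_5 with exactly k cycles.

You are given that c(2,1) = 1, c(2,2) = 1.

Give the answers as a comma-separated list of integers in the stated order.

@3  (3,1):1·2+0→2, (3,2):1·2+1→3, (3,3):0·2+1→1
@4  (4,1):2·3+0→6, (4,2):3·3+2→11, (4,3):1·3+3→6, (4,4):0·3+1→1
@5  (5,1):6·4+0→24, (5,2):11·4+6→50, (5,3):6·4+11→35, (5,4):1·4+6→10
Read c(5,1) = 24, c(5,2) = 50, c(5,3) = 35, c(5,4) = 10.

24, 50, 35, 10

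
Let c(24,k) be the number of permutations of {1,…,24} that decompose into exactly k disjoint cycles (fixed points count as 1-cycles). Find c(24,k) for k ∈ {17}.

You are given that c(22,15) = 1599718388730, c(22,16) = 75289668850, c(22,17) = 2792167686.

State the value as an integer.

[23] T[23,16]:22*75289668850+1599718388730=3256091103430 · T[23,17]:22*2792167686+75289668850=136717357942
[24] T[24,17]:23*136717357942+3256091103430=6400590336096
Read c(24,17) = 6400590336096.

6400590336096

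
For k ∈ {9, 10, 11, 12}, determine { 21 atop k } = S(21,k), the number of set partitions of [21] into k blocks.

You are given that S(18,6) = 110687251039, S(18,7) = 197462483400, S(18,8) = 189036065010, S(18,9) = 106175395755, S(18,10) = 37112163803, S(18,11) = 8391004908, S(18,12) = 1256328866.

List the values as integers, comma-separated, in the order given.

123272476465204, 71187132291275, 26826851689001, 6833042030178

[19] T[19,7]:7*197462483400+110687251039=1492924634839 · T[19,8]:8*189036065010+197462483400=1709751003480 · T[19,9]:9*106175395755+189036065010=1144614626805 · T[19,10]:10*37112163803+106175395755=477297033785 · T[19,11]:11*8391004908+37112163803=129413217791 · T[19,12]:12*1256328866+8391004908=23466951300
[20] T[20,8]:8*1709751003480+1492924634839=15170932662679 · T[20,9]:9*1144614626805+1709751003480=12011282644725 · T[20,10]:10*477297033785+1144614626805=5917584964655 · T[20,11]:11*129413217791+477297033785=1900842429486 · T[20,12]:12*23466951300+129413217791=411016633391
[21] T[21,9]:9*12011282644725+15170932662679=123272476465204 · T[21,10]:10*5917584964655+12011282644725=71187132291275 · T[21,11]:11*1900842429486+5917584964655=26826851689001 · T[21,12]:12*411016633391+1900842429486=6833042030178
Read S(21,9) = 123272476465204, S(21,10) = 71187132291275, S(21,11) = 26826851689001, S(21,12) = 6833042030178.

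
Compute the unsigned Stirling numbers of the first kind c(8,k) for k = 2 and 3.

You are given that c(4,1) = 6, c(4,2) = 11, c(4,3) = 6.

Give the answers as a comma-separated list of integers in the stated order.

13068, 13132

r5: T_5,1=4×6+0=24; T_5,2=4×11+6=50; T_5,3=4×6+11=35
r6: T_6,1=5×24+0=120; T_6,2=5×50+24=274; T_6,3=5×35+50=225
r7: T_7,1=6×120+0=720; T_7,2=6×274+120=1764; T_7,3=6×225+274=1624
r8: T_8,2=7×1764+720=13068; T_8,3=7×1624+1764=13132
Read c(8,2) = 13068, c(8,3) = 13132.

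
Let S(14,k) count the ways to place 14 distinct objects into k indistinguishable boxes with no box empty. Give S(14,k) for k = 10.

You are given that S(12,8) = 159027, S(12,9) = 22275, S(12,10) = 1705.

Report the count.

[13] T[13,9]:9*22275+159027=359502 · T[13,10]:10*1705+22275=39325
[14] T[14,10]:10*39325+359502=752752
Read S(14,10) = 752752.

752752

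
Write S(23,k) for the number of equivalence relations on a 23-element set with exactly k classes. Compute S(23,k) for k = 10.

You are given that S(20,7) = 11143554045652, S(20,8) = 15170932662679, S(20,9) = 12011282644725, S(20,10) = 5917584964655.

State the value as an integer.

9593401297313460

r21: T_21,8=8×15170932662679+11143554045652=132511015347084; T_21,9=9×12011282644725+15170932662679=123272476465204; T_21,10=10×5917584964655+12011282644725=71187132291275
r22: T_22,9=9×123272476465204+132511015347084=1241963303533920; T_22,10=10×71187132291275+123272476465204=835143799377954
r23: T_23,10=10×835143799377954+1241963303533920=9593401297313460
Read S(23,10) = 9593401297313460.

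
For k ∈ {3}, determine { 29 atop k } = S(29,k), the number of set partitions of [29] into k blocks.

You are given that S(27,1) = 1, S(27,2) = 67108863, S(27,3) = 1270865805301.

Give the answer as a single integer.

[28] T[28,2]:2*67108863+1=134217727 · T[28,3]:3*1270865805301+67108863=3812664524766
[29] T[29,3]:3*3812664524766+134217727=11438127792025
Read S(29,3) = 11438127792025.

11438127792025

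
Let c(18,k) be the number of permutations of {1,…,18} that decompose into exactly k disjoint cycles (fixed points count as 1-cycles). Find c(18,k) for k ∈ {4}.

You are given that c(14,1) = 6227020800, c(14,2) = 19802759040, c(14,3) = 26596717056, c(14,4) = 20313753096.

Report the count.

1583313975727488

r15: T_15,1=14×6227020800+0=87178291200; T_15,2=14×19802759040+6227020800=283465647360; T_15,3=14×26596717056+19802759040=392156797824; T_15,4=14×20313753096+26596717056=310989260400
r16: T_16,2=15×283465647360+87178291200=4339163001600; T_16,3=15×392156797824+283465647360=6165817614720; T_16,4=15×310989260400+392156797824=5056995703824
r17: T_17,3=16×6165817614720+4339163001600=102992244837120; T_17,4=16×5056995703824+6165817614720=87077748875904
r18: T_18,4=17×87077748875904+102992244837120=1583313975727488
Read c(18,4) = 1583313975727488.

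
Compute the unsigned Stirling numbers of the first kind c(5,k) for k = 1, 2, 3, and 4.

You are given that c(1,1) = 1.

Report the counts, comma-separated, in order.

24, 50, 35, 10

[2] T[2,1]:1*1+0=1 · T[2,2]:1*0+1=1
[3] T[3,1]:2*1+0=2 · T[3,2]:2*1+1=3 · T[3,3]:2*0+1=1
[4] T[4,1]:3*2+0=6 · T[4,2]:3*3+2=11 · T[4,3]:3*1+3=6 · T[4,4]:3*0+1=1
[5] T[5,1]:4*6+0=24 · T[5,2]:4*11+6=50 · T[5,3]:4*6+11=35 · T[5,4]:4*1+6=10
Read c(5,1) = 24, c(5,2) = 50, c(5,3) = 35, c(5,4) = 10.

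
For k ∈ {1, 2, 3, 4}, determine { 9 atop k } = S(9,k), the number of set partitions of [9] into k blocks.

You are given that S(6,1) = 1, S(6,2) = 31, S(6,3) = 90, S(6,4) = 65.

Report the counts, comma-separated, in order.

[7] T[7,1]:1*1+0=1 · T[7,2]:2*31+1=63 · T[7,3]:3*90+31=301 · T[7,4]:4*65+90=350
[8] T[8,1]:1*1+0=1 · T[8,2]:2*63+1=127 · T[8,3]:3*301+63=966 · T[8,4]:4*350+301=1701
[9] T[9,1]:1*1+0=1 · T[9,2]:2*127+1=255 · T[9,3]:3*966+127=3025 · T[9,4]:4*1701+966=7770
Read S(9,1) = 1, S(9,2) = 255, S(9,3) = 3025, S(9,4) = 7770.

1, 255, 3025, 7770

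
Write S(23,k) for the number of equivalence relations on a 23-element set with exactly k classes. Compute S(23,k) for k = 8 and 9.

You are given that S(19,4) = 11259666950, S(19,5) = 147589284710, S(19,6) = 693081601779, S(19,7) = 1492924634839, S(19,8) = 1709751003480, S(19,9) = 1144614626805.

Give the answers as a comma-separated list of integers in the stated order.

i=20: T(20,5)=11259666950+5·147589284710=749206090500 | T(20,6)=147589284710+6·693081601779=4306078895384 | T(20,7)=693081601779+7·1492924634839=11143554045652 | T(20,8)=1492924634839+8·1709751003480=15170932662679 | T(20,9)=1709751003480+9·1144614626805=12011282644725
i=21: T(21,6)=749206090500+6·4306078895384=26585679462804 | T(21,7)=4306078895384+7·11143554045652=82310957214948 | T(21,8)=11143554045652+8·15170932662679=132511015347084 | T(21,9)=15170932662679+9·12011282644725=123272476465204
i=22: T(22,7)=26585679462804+7·82310957214948=602762379967440 | T(22,8)=82310957214948+8·132511015347084=1142399079991620 | T(22,9)=132511015347084+9·123272476465204=1241963303533920
i=23: T(23,8)=602762379967440+8·1142399079991620=9741955019900400 | T(23,9)=1142399079991620+9·1241963303533920=12320068811796900
Read S(23,8) = 9741955019900400, S(23,9) = 12320068811796900.

9741955019900400, 12320068811796900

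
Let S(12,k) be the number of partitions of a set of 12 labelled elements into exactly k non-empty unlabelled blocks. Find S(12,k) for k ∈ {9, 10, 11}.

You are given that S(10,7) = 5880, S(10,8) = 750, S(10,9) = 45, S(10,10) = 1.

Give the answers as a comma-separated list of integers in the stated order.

i=11: T(11,8)=5880+8·750=11880 | T(11,9)=750+9·45=1155 | T(11,10)=45+10·1=55 | T(11,11)=1+11·0=1
i=12: T(12,9)=11880+9·1155=22275 | T(12,10)=1155+10·55=1705 | T(12,11)=55+11·1=66
Read S(12,9) = 22275, S(12,10) = 1705, S(12,11) = 66.

22275, 1705, 66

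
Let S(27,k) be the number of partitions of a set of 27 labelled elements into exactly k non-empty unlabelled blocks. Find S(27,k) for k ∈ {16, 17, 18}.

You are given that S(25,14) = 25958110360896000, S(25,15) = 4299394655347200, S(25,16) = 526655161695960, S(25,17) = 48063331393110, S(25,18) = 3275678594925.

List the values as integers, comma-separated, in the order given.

294063066070824960, 35569317763922670, 3270191625210510

i=26: T(26,15)=25958110360896000+15·4299394655347200=90449030191104000 | T(26,16)=4299394655347200+16·526655161695960=12725877242482560 | T(26,17)=526655161695960+17·48063331393110=1343731795378830 | T(26,18)=48063331393110+18·3275678594925=107025546101760
i=27: T(27,16)=90449030191104000+16·12725877242482560=294063066070824960 | T(27,17)=12725877242482560+17·1343731795378830=35569317763922670 | T(27,18)=1343731795378830+18·107025546101760=3270191625210510
Read S(27,16) = 294063066070824960, S(27,17) = 35569317763922670, S(27,18) = 3270191625210510.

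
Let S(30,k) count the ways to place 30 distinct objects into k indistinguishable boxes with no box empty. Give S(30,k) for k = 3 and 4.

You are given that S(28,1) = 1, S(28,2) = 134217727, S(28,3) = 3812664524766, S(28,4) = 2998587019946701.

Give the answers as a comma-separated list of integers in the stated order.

34314651811530, 48004081105038305

i=29: T(29,2)=1+2·134217727=268435455 | T(29,3)=134217727+3·3812664524766=11438127792025 | T(29,4)=3812664524766+4·2998587019946701=11998160744311570
i=30: T(30,3)=268435455+3·11438127792025=34314651811530 | T(30,4)=11438127792025+4·11998160744311570=48004081105038305
Read S(30,3) = 34314651811530, S(30,4) = 48004081105038305.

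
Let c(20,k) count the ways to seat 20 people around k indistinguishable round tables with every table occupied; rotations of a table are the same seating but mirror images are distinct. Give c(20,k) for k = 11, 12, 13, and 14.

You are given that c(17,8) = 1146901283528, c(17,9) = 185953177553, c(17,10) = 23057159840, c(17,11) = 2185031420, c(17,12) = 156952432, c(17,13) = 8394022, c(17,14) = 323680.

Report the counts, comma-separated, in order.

46280647751910, 4465226757381, 342252511900, 20692933630

@18  (18,9):185953177553·17+1146901283528→4308105301929, (18,10):23057159840·17+185953177553→577924894833, (18,11):2185031420·17+23057159840→60202693980, (18,12):156952432·17+2185031420→4853222764, (18,13):8394022·17+156952432→299650806, (18,14):323680·17+8394022→13896582
@19  (19,10):577924894833·18+4308105301929→14710753408923, (19,11):60202693980·18+577924894833→1661573386473, (19,12):4853222764·18+60202693980→147560703732, (19,13):299650806·18+4853222764→10246937272, (19,14):13896582·18+299650806→549789282
@20  (20,11):1661573386473·19+14710753408923→46280647751910, (20,12):147560703732·19+1661573386473→4465226757381, (20,13):10246937272·19+147560703732→342252511900, (20,14):549789282·19+10246937272→20692933630
Read c(20,11) = 46280647751910, c(20,12) = 4465226757381, c(20,13) = 342252511900, c(20,14) = 20692933630.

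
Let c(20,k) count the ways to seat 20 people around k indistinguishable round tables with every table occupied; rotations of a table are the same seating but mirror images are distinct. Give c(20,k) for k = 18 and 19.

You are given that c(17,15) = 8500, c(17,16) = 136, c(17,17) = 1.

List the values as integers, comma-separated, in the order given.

row 18: T[18][16]=17·136+8500=10812  T[18][17]=17·1+136=153  T[18][18]=17·0+1=1
row 19: T[19][17]=18·153+10812=13566  T[19][18]=18·1+153=171  T[19][19]=18·0+1=1
row 20: T[20][18]=19·171+13566=16815  T[20][19]=19·1+171=190
Read c(20,18) = 16815, c(20,19) = 190.

16815, 190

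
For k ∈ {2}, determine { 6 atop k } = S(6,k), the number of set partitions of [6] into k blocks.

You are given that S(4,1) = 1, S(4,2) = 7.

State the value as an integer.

31

r5: T_5,1=1×1+0=1; T_5,2=2×7+1=15
r6: T_6,2=2×15+1=31
Read S(6,2) = 31.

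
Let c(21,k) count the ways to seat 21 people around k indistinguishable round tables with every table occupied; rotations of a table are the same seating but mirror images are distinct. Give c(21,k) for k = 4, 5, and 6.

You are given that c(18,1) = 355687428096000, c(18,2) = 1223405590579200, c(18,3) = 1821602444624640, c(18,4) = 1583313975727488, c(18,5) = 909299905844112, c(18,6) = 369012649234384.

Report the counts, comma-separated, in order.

@19  (19,2):1223405590579200·18+355687428096000→22376988058521600, (19,3):1821602444624640·18+1223405590579200→34012249593822720, (19,4):1583313975727488·18+1821602444624640→30321254007719424, (19,5):909299905844112·18+1583313975727488→17950712280921504, (19,6):369012649234384·18+909299905844112→7551527592063024
@20  (20,3):34012249593822720·19+22376988058521600→668609730341153280, (20,4):30321254007719424·19+34012249593822720→610116075740491776, (20,5):17950712280921504·19+30321254007719424→371384787345228000, (20,6):7551527592063024·19+17950712280921504→161429736530118960
@21  (21,4):610116075740491776·20+668609730341153280→12870931245150988800, (21,5):371384787345228000·20+610116075740491776→8037811822645051776, (21,6):161429736530118960·20+371384787345228000→3599979517947607200
Read c(21,4) = 12870931245150988800, c(21,5) = 8037811822645051776, c(21,6) = 3599979517947607200.

12870931245150988800, 8037811822645051776, 3599979517947607200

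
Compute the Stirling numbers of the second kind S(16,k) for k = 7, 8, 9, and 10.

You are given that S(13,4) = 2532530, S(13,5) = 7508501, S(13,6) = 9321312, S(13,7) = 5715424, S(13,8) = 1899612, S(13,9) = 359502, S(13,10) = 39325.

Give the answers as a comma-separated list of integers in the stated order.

[14] T[14,5]:5*7508501+2532530=40075035 · T[14,6]:6*9321312+7508501=63436373 · T[14,7]:7*5715424+9321312=49329280 · T[14,8]:8*1899612+5715424=20912320 · T[14,9]:9*359502+1899612=5135130 · T[14,10]:10*39325+359502=752752
[15] T[15,6]:6*63436373+40075035=420693273 · T[15,7]:7*49329280+63436373=408741333 · T[15,8]:8*20912320+49329280=216627840 · T[15,9]:9*5135130+20912320=67128490 · T[15,10]:10*752752+5135130=12662650
[16] T[16,7]:7*408741333+420693273=3281882604 · T[16,8]:8*216627840+408741333=2141764053 · T[16,9]:9*67128490+216627840=820784250 · T[16,10]:10*12662650+67128490=193754990
Read S(16,7) = 3281882604, S(16,8) = 2141764053, S(16,9) = 820784250, S(16,10) = 193754990.

3281882604, 2141764053, 820784250, 193754990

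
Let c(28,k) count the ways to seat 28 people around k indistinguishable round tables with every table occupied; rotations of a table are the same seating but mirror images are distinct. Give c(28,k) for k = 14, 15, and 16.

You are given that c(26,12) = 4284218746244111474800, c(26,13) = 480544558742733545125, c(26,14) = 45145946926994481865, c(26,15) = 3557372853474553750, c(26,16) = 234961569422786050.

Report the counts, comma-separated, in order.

61445535102359115635655, 5370555489012577816470, 398629729895941637715

i=27: T(27,13)=4284218746244111474800+26·480544558742733545125=16778377273555183648050 | T(27,14)=480544558742733545125+26·45145946926994481865=1654339178844590073615 | T(27,15)=45145946926994481865+26·3557372853474553750=137637641117332879365 | T(27,16)=3557372853474553750+26·234961569422786050=9666373658466991050
i=28: T(28,14)=16778377273555183648050+27·1654339178844590073615=61445535102359115635655 | T(28,15)=1654339178844590073615+27·137637641117332879365=5370555489012577816470 | T(28,16)=137637641117332879365+27·9666373658466991050=398629729895941637715
Read c(28,14) = 61445535102359115635655, c(28,15) = 5370555489012577816470, c(28,16) = 398629729895941637715.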